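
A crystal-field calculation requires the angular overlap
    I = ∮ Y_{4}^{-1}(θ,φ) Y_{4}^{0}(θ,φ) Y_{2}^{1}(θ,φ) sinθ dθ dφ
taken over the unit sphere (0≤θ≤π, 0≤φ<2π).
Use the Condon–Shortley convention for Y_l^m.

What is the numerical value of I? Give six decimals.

-0.044869

Rules hold: Σm=0, L=10 even, 0≤2≤8.
N = 9·9·5 = 405
Δ = 6!·2!·2!/11! = 1/13860
Racah Σ t=2..4: t=2:+1/192 t=3:−1/36 t=4:+1/192 = -5/288
⇒ 3j(4 4 2; 0 0 0)² = 20/693, sgn -1
Racah Σ t=3..4: t=3:−1/72 t=4:+1/96 = -1/288
⇒ 3j(4 4 2; -1 0 1)² = 1/462, sgn +1
4πI² = N·(3j₀)²·(3jₘ)² = 150/5929
I = -1·√(0.0252994/4π) = -0.04486937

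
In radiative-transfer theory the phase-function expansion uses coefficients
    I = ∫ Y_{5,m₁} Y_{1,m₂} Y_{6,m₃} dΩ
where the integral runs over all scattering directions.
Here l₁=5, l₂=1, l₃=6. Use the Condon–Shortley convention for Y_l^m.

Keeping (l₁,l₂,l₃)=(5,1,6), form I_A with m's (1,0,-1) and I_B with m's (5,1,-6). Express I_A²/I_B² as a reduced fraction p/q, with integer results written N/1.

35/66

Shared (l₁,l₂,l₃)=(5,1,6): N and (l;000)² cancel in I_A²/I_B².
A: Δ = 0!·10!·2!/13! = 1/858; Racah Σ t=0..0: t=0:+1/17280 = 1/17280; ⇒ 3j(5 1 6; 1 0 -1)² = 35/858, sgn -1
B: Δ = 0!·10!·2!/13! = 1/858; Racah Σ t=0..0: t=0:+1/7257600 = 1/7257600; ⇒ 3j(5 1 6; 5 1 -6)² = 1/13, sgn +1
I_A²/I_B² = (35/858)/(1/13) = 35/66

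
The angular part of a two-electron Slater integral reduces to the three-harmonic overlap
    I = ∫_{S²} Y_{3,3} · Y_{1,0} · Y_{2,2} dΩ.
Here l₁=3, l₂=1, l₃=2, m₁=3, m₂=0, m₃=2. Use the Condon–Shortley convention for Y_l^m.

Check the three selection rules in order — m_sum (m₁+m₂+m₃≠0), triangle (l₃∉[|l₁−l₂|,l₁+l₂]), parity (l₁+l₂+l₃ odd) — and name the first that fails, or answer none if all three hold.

m_sum

m₁+m₂+m₃ = 3 + 0 + 2 = 5  ✗
triangle: |3−1|=2 ≤ l₃=2 ≤ 3+1=4
parity: l₁+l₂+l₃ = 6 is even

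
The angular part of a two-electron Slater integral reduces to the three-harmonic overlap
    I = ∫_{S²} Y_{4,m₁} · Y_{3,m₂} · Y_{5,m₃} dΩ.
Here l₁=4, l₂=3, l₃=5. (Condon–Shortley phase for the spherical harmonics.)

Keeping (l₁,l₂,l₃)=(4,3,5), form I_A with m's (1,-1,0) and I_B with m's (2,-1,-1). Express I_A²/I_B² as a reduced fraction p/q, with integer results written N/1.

15/1849

Same 4,3,5: normalisation and zero-m 3j drop out of the ratio.
A: Δ: 2! 6! 4! / 13! → 1/180180; sum: t=0:+1/288 t=1:−1/288 t=2:+1/5760 = 1/5760; 3j²(4 3 5; 1 -1 0) = Δ·Π!·Σ² = 1/12012  (sign -1)
B: Δ: 2! 6! 4! / 13! → 1/180180; sum: t=0:+1/384 t=1:−1/720 t=2:+1/34560 = 43/34560; 3j²(4 3 5; 2 -1 -1) = Δ·Π!·Σ² = 1849/180180  (sign +1)
I_A²/I_B² = (1/12012)/(1849/180180) = 15/1849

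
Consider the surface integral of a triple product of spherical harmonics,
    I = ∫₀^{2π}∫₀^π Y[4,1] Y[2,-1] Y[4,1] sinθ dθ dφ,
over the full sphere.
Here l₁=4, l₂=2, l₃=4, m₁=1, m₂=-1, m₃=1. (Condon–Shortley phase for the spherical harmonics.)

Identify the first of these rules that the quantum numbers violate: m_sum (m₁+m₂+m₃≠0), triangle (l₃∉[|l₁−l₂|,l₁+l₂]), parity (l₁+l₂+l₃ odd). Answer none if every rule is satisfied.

m_sum

m₁+m₂+m₃ = 1 − 1 + 1 = 1  ✗
triangle: |4−2|=2 ≤ l₃=4 ≤ 4+2=6
parity: l₁+l₂+l₃ = 10 is even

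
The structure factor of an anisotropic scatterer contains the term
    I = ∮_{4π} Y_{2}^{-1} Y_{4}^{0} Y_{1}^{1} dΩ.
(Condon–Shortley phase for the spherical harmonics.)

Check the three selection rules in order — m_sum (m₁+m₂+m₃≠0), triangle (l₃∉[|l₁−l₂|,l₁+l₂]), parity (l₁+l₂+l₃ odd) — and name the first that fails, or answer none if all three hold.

m₁+m₂+m₃ = -1 + 0 + 1 = 0  ✓
triangle: |2−4|=2 ≤ l₃=1 ≤ 2+4=6  ✗
parity: l₁+l₂+l₃ = 7 is odd

triangle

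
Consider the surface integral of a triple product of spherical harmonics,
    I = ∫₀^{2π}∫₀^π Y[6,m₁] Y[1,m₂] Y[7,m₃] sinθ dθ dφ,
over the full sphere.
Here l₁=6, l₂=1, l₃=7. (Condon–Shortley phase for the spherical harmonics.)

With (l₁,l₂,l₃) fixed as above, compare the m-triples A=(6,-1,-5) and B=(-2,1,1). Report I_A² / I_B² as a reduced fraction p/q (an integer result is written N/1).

l's match ⇒ only the (l;m) 3-j factors differ between A and B.
A: triangle coeff Δ(6,1,7) = 1/1365; Σ_t [0,0]: t=0:+1/958003200 = 1/958003200; (3j)²=1/1365 [(6 1 7; 6 -1 -5)], sign=+1
B: triangle coeff Δ(6,1,7) = 1/1365; Σ_t [0,0]: t=0:+1/1935360 = 1/1935360; (3j)²=1/91 [(6 1 7; -2 1 1)], sign=+1
I_A²/I_B² = (1/1365)/(1/91) = 1/15

1/15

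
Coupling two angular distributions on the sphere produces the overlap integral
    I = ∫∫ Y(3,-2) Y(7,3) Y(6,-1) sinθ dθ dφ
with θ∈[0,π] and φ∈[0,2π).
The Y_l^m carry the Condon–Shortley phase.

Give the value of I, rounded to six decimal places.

Rules hold: Σm=0, L=16 even, 4≤6≤10.
N = 7·15·13 = 1365
Δ = 4!·2!·10!/17! = 1/2042040
Racah Σ t=1..3: t=1:−1/207360 t=2:+1/57600 t=3:−1/207360 = 1/129600
⇒ 3j(3 7 6; 0 0 0)² = 168/12155, sgn +1
Racah Σ t=3..4: t=3:−1/362880 t=4:+1/414720 = -1/2903040
⇒ 3j(3 7 6; -2 3 -1)² = 25/68068, sgn +1
4πI² = N·(3j₀)²·(3jₘ)² = 3150/454597
I = +1·√(0.00692921/4π) = 0.02348211

0.023482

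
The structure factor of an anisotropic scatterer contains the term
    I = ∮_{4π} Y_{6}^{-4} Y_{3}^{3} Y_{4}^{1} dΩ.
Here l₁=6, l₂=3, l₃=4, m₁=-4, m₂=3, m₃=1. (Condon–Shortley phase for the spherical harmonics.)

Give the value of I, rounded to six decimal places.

0.000000

Σlᵢ=13 odd — θ-integrand is odd under cosθ→−cosθ; I=0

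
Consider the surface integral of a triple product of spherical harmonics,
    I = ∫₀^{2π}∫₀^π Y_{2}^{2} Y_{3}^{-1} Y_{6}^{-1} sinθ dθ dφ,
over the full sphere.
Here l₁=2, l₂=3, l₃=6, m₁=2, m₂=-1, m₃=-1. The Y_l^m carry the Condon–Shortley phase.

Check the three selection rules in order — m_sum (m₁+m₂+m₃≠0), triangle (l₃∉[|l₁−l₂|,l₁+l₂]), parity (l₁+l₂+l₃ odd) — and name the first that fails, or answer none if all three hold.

triangle

azimuthal sum: 2 − 1 − 1 = 0  ✓
1 ≤ 6 ≤ 5 (triangle on l)  ✗
L = 2 + 3 + 6 = 11 (odd)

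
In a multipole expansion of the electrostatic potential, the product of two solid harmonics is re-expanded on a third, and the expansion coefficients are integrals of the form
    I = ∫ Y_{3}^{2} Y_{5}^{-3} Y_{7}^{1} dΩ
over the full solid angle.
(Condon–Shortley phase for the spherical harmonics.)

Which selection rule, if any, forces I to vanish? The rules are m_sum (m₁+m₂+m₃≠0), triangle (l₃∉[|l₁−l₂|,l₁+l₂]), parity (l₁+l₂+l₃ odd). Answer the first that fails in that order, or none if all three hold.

m₁+m₂+m₃ = 2 − 3 + 1 = 0  ✓
triangle: |3−5|=2 ≤ l₃=7 ≤ 3+5=8  ✓
parity: l₁+l₂+l₃ = 15 is odd  ✗

parity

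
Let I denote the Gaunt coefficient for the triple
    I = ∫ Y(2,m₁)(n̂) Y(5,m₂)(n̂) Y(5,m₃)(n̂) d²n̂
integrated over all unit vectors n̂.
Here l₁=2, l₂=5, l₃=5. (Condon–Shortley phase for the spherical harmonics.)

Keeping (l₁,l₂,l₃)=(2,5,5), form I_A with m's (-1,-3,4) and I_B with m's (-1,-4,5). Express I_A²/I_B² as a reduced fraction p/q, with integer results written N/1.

l's match ⇒ only the (l;m) 3-j factors differ between A and B.
A: triangle coeff Δ(2,5,5) = 1/38610; Σ_t [1,2]: t=1:−1/10080 t=2:+1/80640 = -1/11520; (3j)²=49/1430 [(2 5 5; -1 -3 4)], sign=+1
B: triangle coeff Δ(2,5,5) = 1/38610; Σ_t [1,1]: t=1:−1/80640 = -1/80640; (3j)²=9/286 [(2 5 5; -1 -4 5)], sign=-1
I_A²/I_B² = (49/1430)/(9/286) = 49/45

49/45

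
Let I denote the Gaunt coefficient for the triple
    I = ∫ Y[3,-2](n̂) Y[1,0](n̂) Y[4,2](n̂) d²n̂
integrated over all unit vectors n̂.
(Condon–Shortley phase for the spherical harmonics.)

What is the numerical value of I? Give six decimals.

0.213244

Checks pass: Σm=0; 8 even; l₃=4∈[2,4].
(2·3+1)(2·1+1)(2·4+1) = 189
Δ: 0! 6! 2! / 9! → 1/252
sum: t=0:+1/36 = 1/36
3j²(3 1 4; 0 0 0) = Δ·Π!·Σ² = 4/63  (sign +1)
sum: t=0:+1/120 = 1/120
3j²(3 1 4; -2 0 2) = Δ·Π!·Σ² = 1/21  (sign +1)
combine: 4πI² = 189·4/63·1/21 = 4/7
take √, sign +1: I = 0.21324362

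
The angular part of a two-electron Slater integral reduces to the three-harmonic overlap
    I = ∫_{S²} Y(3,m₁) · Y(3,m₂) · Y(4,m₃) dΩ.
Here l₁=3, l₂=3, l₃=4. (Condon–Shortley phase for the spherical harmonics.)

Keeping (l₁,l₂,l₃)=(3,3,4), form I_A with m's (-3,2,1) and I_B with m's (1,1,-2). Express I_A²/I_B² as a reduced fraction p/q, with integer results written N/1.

3/4

Shared (l₁,l₂,l₃)=(3,3,4): N and (l;000)² cancel in I_A²/I_B².
A: Δ = 2!·4!·4!/11! = 1/34650; Racah Σ t=2..2: t=2:+1/288 = 1/288; ⇒ 3j(3 3 4; -3 2 1)² = 5/231, sgn -1
B: Δ = 2!·4!·4!/11! = 1/34650; Racah Σ t=0..2: t=0:+1/192 t=1:−1/36 t=2:+1/192 = -5/288; ⇒ 3j(3 3 4; 1 1 -2)² = 20/693, sgn -1
I_A²/I_B² = (5/231)/(20/693) = 3/4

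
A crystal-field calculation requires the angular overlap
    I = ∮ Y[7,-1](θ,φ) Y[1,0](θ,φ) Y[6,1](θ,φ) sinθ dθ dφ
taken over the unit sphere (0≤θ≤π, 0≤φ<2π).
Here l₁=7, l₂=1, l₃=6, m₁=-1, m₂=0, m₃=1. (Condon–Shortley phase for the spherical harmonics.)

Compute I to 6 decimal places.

-0.242415

Rules hold: Σm=0, L=14 even, 6≤6≤8.
N = 15·3·13 = 585
Δ = 2!·12!·0!/15! = 1/1365
Racah Σ t=1..1: t=1:−1/518400 = -1/518400
⇒ 3j(7 1 6; 0 0 0)² = 7/195, sgn -1
Racah Σ t=1..1: t=1:−1/604800 = -1/604800
⇒ 3j(7 1 6; -1 0 1)² = 16/455, sgn +1
4πI² = N·(3j₀)²·(3jₘ)² = 48/65
I = -1·√(0.738462/4π) = -0.24241473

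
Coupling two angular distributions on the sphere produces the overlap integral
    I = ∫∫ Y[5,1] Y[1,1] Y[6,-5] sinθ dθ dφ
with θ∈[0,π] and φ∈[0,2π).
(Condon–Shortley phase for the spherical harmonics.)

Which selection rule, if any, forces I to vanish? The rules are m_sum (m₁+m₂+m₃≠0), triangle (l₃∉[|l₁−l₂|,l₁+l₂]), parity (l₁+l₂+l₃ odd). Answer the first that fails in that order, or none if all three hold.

Σmᵢ = -3  ✗
l₃∈[|l₁−l₂|,l₁+l₂]=[4,6], have l₃=6
Σlᵢ = 12 ⇒ even

m_sum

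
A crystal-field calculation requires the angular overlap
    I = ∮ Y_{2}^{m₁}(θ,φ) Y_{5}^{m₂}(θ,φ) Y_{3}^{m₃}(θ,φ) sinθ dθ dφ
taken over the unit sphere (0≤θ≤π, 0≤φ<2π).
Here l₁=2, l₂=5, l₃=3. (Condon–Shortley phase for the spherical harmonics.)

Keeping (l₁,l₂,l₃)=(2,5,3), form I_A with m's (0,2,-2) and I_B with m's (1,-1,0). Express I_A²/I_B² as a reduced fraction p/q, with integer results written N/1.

Same 2,5,3: normalisation and zero-m 3j drop out of the ratio.
A: Δ: 4! 0! 6! / 11! → 1/2310; sum: t=2:+1/480 = 1/480; 3j²(2 5 3; 0 2 -2) = Δ·Π!·Σ² = 3/110  (sign -1)
B: Δ: 4! 0! 6! / 11! → 1/2310; sum: t=1:−1/216 = -1/216; 3j²(2 5 3; 1 -1 0) = Δ·Π!·Σ² = 8/231  (sign +1)
I_A²/I_B² = (3/110)/(8/231) = 63/80

63/80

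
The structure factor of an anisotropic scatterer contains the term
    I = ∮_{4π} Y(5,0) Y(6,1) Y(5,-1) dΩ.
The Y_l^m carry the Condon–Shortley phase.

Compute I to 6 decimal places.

-0.072607

m-sum 0 ✓  L=16 even ✓  1≤5≤11 ✓
Π(2lᵢ+1) = 11×13×11 = 1573
triangle coeff Δ(5,6,5) = 1/28588560
Σ_t [1,5]: t=1:−1/345600 t=2:+1/13824 t=3:−1/5184 t=4:+1/13824 t=5:−1/345600 = -7/129600
(3j)²=80/7293 [(5 6 5; 0 0 0)], sign=+1
Σ_t [1,5]: t=1:−1/2073600 t=2:+1/34560 t=3:−1/6912 t=4:+1/10368 t=5:−1/138240 = -7/259200
(3j)²=28/7293 [(5 6 5; 0 1 -1)], sign=-1
⇒ 4πI² = 2240/33813
I = (-1)√(2240/33813/(4π)) = -0.07260679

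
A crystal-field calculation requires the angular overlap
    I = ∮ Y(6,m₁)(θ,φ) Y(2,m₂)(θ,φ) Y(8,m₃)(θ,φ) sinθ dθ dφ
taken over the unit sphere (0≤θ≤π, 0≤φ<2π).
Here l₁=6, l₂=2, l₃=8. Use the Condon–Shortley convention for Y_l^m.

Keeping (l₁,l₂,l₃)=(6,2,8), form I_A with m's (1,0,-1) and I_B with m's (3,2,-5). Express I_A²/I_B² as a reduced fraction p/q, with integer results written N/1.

l's match ⇒ only the (l;m) 3-j factors differ between A and B.
A: triangle coeff Δ(6,2,8) = 1/30940; Σ_t [0,0]: t=0:+1/2419200 = 1/2419200; (3j)²=27/1105 [(6 2 8; 1 0 -1)], sign=-1
B: triangle coeff Δ(6,2,8) = 1/30940; Σ_t [0,0]: t=0:+1/52254720 = 1/52254720; (3j)²=11/476 [(6 2 8; 3 2 -5)], sign=-1
I_A²/I_B² = (27/1105)/(11/476) = 756/715

756/715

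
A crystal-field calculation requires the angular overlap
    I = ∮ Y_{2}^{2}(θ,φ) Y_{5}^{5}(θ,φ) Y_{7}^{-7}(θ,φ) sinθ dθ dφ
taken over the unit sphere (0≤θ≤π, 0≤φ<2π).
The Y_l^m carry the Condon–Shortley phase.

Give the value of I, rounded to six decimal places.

-0.358536

Checks pass: Σm=0; 14 even; l₃=7∈[3,7].
(2·2+1)(2·5+1)(2·7+1) = 825
Δ: 0! 4! 10! / 15! → 1/15015
sum: t=0:+1/57600 = 1/57600
3j²(2 5 7; 0 0 0) = Δ·Π!·Σ² = 21/715  (sign -1)
sum: t=0:+1/87091200 = 1/87091200
3j²(2 5 7; 2 5 -7) = Δ·Π!·Σ² = 1/15  (sign +1)
combine: 4πI² = 825·21/715·1/15 = 21/13
take √, sign -1: I = -0.35853622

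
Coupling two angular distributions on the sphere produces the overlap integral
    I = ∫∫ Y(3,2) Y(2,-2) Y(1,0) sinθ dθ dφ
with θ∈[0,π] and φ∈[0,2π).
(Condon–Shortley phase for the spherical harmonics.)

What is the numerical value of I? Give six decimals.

0.184674

Checks pass: Σm=0; 6 even; l₃=1∈[1,5].
(2·3+1)(2·2+1)(2·1+1) = 105
Δ: 4! 2! 0! / 7! → 1/105
sum: t=2:+1/4 = 1/4
3j²(3 2 1; 0 0 0) = Δ·Π!·Σ² = 3/35  (sign -1)
sum: t=0:+1/24 = 1/24
3j²(3 2 1; 2 -2 0) = Δ·Π!·Σ² = 1/21  (sign -1)
combine: 4πI² = 105·3/35·1/21 = 3/7
take √, sign +1: I = 0.18467439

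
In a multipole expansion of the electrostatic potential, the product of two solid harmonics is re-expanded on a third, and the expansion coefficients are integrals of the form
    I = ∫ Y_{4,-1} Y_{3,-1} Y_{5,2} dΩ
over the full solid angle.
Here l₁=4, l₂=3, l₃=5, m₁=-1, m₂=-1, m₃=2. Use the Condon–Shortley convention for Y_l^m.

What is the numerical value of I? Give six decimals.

0.148044

Rules hold: Σm=0, L=12 even, 1≤5≤7.
N = 9·7·11 = 693
Δ = 2!·6!·4!/13! = 1/180180
Racah Σ t=0..2: t=0:+1/576 t=1:−1/144 t=2:+1/576 = -1/288
⇒ 3j(4 3 5; 0 0 0)² = 20/1001, sgn +1
Racah Σ t=0..2: t=0:+1/960 t=1:−1/288 t=2:+1/1728 = -1/540
⇒ 3j(4 3 5; -1 -1 2)² = 128/6435, sgn +1
4πI² = N·(3j₀)²·(3jₘ)² = 512/1859
I = +1·√(0.275417/4π) = 0.14804384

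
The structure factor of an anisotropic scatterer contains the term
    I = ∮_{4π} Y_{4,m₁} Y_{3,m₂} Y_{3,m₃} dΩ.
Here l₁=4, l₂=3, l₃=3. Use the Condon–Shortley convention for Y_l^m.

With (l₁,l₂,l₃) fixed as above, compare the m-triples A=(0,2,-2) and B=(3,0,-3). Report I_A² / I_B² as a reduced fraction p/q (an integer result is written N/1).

7/9

Shared (l₁,l₂,l₃)=(4,3,3): N and (l;000)² cancel in I_A²/I_B².
A: Δ = 4!·4!·2!/11! = 1/34650; Racah Σ t=3..4: t=3:−1/72 t=4:+1/576 = -7/576; ⇒ 3j(4 3 3; 0 2 -2)² = 7/198, sgn +1
B: Δ = 4!·4!·2!/11! = 1/34650; Racah Σ t=1..1: t=1:−1/288 = -1/288; ⇒ 3j(4 3 3; 3 0 -3)² = 1/22, sgn -1
I_A²/I_B² = (7/198)/(1/22) = 7/9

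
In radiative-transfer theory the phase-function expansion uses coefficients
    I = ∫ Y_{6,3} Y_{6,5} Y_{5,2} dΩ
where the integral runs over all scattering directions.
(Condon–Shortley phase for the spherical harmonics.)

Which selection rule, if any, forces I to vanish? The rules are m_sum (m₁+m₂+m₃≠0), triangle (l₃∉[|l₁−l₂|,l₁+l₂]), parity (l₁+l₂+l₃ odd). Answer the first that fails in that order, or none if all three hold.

m₁+m₂+m₃ = 3 + 5 + 2 = 10  ✗
triangle: |6−6|=0 ≤ l₃=5 ≤ 6+6=12
parity: l₁+l₂+l₃ = 17 is odd

m_sum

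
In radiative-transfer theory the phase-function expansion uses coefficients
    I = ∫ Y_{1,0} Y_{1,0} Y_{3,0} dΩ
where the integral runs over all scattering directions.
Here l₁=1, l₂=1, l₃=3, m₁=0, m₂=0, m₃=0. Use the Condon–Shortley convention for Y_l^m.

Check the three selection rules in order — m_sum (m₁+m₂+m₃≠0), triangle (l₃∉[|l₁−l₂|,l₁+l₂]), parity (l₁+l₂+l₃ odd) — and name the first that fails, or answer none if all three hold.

triangle

azimuthal sum: 0 + 0 + 0 = 0  ✓
0 ≤ 3 ≤ 2 (triangle on l)  ✗
L = 1 + 1 + 3 = 5 (odd)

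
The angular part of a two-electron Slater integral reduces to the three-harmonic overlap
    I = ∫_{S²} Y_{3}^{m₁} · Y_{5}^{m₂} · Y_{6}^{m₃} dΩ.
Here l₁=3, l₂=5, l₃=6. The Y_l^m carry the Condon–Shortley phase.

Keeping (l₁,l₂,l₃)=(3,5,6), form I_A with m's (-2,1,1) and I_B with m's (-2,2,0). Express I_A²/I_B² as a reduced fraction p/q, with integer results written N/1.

l's match ⇒ only the (l;m) 3-j factors differ between A and B.
A: triangle coeff Δ(3,5,6) = 1/675675; Σ_t [1,2]: t=1:−1/17280 t=2:+1/6912 = 1/11520; (3j)²=2/143 [(3 5 6; -2 1 1)], sign=-1
B: triangle coeff Δ(3,5,6) = 1/675675; Σ_t [1,2]: t=1:−1/34560 t=2:+1/8640 = 1/11520; (3j)²=3/143 [(3 5 6; -2 2 0)], sign=+1
I_A²/I_B² = (2/143)/(3/143) = 2/3

2/3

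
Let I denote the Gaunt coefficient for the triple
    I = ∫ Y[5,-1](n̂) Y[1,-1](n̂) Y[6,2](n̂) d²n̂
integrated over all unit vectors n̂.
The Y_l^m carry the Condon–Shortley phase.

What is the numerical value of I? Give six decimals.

0.216205

Checks pass: Σm=0; 12 even; l₃=6∈[4,6].
(2·5+1)(2·1+1)(2·6+1) = 429
Δ: 0! 10! 2! / 13! → 1/858
sum: t=0:+1/14400 = 1/14400
3j²(5 1 6; 0 0 0) = Δ·Π!·Σ² = 6/143  (sign +1)
sum: t=0:+1/34560 = 1/34560
3j²(5 1 6; -1 -1 2) = Δ·Π!·Σ² = 14/429  (sign +1)
combine: 4πI² = 429·6/143·14/429 = 84/143
take √, sign +1: I = 0.21620548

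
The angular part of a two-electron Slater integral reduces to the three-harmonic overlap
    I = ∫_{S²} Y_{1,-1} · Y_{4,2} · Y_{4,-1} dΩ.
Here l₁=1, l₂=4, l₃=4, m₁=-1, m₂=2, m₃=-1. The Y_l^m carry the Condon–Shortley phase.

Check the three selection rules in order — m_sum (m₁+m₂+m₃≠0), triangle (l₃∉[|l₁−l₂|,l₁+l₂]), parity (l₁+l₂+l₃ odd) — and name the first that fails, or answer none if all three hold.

azimuthal sum: -1 + 2 − 1 = 0  ✓
3 ≤ 4 ≤ 5 (triangle on l)  ✓
L = 1 + 4 + 4 = 9 (odd)  ✗

parity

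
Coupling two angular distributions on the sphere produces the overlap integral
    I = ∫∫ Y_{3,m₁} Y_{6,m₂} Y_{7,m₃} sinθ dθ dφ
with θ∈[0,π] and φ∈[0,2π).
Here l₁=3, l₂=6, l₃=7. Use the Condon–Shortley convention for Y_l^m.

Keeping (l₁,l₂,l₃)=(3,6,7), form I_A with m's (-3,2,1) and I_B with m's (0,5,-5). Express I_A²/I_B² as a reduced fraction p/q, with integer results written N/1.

l's match ⇒ only the (l;m) 3-j factors differ between A and B.
A: triangle coeff Δ(3,6,7) = 1/2042040; Σ_t [2,2]: t=2:+1/829440 = 1/829440; (3j)²=35/2431 [(3 6 7; -3 2 1)], sign=+1
B: triangle coeff Δ(3,6,7) = 1/2042040; Σ_t [1,2]: t=1:−1/14515200 t=2:+1/4354560 = 1/6220800; (3j)²=77/4420 [(3 6 7; 0 5 -5)], sign=+1
I_A²/I_B² = (35/2431)/(77/4420) = 100/121

100/121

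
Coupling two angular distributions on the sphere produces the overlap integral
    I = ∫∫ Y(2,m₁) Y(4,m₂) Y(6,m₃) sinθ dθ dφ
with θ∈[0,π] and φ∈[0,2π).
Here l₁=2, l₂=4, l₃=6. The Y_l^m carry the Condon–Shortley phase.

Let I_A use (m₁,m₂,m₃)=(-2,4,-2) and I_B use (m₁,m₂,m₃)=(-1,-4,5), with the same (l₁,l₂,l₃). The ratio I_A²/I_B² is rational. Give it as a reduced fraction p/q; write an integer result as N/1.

1/165

l's match ⇒ only the (l;m) 3-j factors differ between A and B.
A: triangle coeff Δ(2,4,6) = 1/6435; Σ_t [0,0]: t=0:+1/967680 = 1/967680; (3j)²=1/6435 [(2 4 6; -2 4 -2)], sign=+1
B: triangle coeff Δ(2,4,6) = 1/6435; Σ_t [0,0]: t=0:+1/241920 = 1/241920; (3j)²=1/39 [(2 4 6; -1 -4 5)], sign=-1
I_A²/I_B² = (1/6435)/(1/39) = 1/165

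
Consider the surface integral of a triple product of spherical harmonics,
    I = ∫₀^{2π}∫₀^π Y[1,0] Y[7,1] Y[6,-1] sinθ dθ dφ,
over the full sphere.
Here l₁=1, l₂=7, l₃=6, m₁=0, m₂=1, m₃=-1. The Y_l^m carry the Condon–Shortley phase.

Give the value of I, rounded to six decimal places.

Rules hold: Σm=0, L=14 even, 6≤6≤8.
N = 3·15·13 = 585
Δ = 2!·0!·12!/15! = 1/1365
Racah Σ t=1..1: t=1:−1/518400 = -1/518400
⇒ 3j(1 7 6; 0 0 0)² = 7/195, sgn -1
Racah Σ t=1..1: t=1:−1/604800 = -1/604800
⇒ 3j(1 7 6; 0 1 -1)² = 16/455, sgn +1
4πI² = N·(3j₀)²·(3jₘ)² = 48/65
I = -1·√(0.738462/4π) = -0.24241473

-0.242415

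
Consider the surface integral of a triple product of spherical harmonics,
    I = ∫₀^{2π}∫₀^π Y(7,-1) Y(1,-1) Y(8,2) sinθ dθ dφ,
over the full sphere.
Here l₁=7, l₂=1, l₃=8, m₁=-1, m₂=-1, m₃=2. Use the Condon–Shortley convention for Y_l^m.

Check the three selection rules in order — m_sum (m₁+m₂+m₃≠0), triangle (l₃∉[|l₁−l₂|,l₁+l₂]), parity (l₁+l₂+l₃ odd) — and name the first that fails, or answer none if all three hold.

none

azimuthal sum: -1 − 1 + 2 = 0  ✓
6 ≤ 8 ≤ 8 (triangle on l)  ✓
L = 7 + 1 + 8 = 16 (even)  ✓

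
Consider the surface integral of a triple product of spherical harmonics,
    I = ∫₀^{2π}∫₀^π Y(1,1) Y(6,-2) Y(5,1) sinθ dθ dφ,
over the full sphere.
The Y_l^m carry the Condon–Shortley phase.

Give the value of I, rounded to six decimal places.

0.216205

m-sum 0 ✓  L=12 even ✓  5≤5≤7 ✓
Π(2lᵢ+1) = 3×13×11 = 429
triangle coeff Δ(1,6,5) = 1/858
Σ_t [1,1]: t=1:−1/14400 = -1/14400
(3j)²=6/143 [(1 6 5; 0 0 0)], sign=+1
Σ_t [0,0]: t=0:+1/34560 = 1/34560
(3j)²=14/429 [(1 6 5; 1 -2 1)], sign=+1
⇒ 4πI² = 84/143
I = (+1)√(84/143/(4π)) = 0.21620548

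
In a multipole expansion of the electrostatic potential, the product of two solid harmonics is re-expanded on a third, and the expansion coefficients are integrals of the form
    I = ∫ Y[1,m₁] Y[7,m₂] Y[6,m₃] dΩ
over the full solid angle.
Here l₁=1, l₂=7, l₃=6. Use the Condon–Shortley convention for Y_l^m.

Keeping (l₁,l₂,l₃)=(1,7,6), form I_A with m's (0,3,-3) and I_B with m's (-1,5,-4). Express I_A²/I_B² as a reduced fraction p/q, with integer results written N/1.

Shared (l₁,l₂,l₃)=(1,7,6): N and (l;000)² cancel in I_A²/I_B².
A: Δ = 2!·0!·12!/15! = 1/1365; Racah Σ t=1..1: t=1:−1/2177280 = -1/2177280; ⇒ 3j(1 7 6; 0 3 -3)² = 8/273, sgn +1
B: Δ = 2!·0!·12!/15! = 1/1365; Racah Σ t=2..2: t=2:+1/14515200 = 1/14515200; ⇒ 3j(1 7 6; -1 5 -4)² = 22/455, sgn +1
I_A²/I_B² = (8/273)/(22/455) = 20/33

20/33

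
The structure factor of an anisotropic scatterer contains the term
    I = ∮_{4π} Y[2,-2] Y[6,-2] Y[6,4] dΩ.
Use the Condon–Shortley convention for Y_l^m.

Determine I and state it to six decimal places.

Checks pass: Σm=0; 14 even; l₃=6∈[4,8].
(2·2+1)(2·6+1)(2·6+1) = 845
Δ: 2! 2! 10! / 15! → 1/90090
sum: t=0:+1/69120 t=1:−1/14400 t=2:+1/69120 = -7/172800
3j²(2 6 6; 0 0 0) = Δ·Π!·Σ² = 14/715  (sign -1)
sum: t=2:+1/322560 = 1/322560
3j²(2 6 6; -2 -2 4) = Δ·Π!·Σ² = 18/1001  (sign +1)
combine: 4πI² = 845·14/715·18/1001 = 36/121
take √, sign -1: I = -0.15386989

-0.153870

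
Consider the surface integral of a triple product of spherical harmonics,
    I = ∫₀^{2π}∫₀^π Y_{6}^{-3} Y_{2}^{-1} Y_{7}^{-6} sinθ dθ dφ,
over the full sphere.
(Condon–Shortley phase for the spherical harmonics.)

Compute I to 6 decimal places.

0.000000

-3 − 1 − 6 = -10 ≠ 0: azimuthal integral kills it; I = 0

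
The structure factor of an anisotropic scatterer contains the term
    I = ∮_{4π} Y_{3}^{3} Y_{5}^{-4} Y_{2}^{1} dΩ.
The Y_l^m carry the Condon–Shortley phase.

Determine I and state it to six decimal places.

Rules hold: Σm=0, L=10 even, 2≤2≤8.
N = 7·11·5 = 385
Δ = 6!·0!·4!/11! = 1/2310
Racah Σ t=3..3: t=3:−1/144 = -1/144
⇒ 3j(3 5 2; 0 0 0)² = 10/231, sgn -1
Racah Σ t=0..0: t=0:+1/4320 = 1/4320
⇒ 3j(3 5 2; 3 -4 1)² = 2/55, sgn -1
4πI² = N·(3j₀)²·(3jₘ)² = 20/33
I = +1·√(0.606061/4π) = 0.21961050

0.219610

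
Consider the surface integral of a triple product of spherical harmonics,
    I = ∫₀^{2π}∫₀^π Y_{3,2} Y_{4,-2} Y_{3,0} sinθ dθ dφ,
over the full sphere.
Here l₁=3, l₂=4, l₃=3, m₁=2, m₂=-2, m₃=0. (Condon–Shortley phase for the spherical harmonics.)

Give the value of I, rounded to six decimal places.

Checks pass: Σm=0; 10 even; l₃=3∈[1,7].
(2·3+1)(2·4+1)(2·3+1) = 441
Δ: 4! 2! 4! / 11! → 1/34650
sum: t=1:−1/72 t=2:+1/16 t=3:−1/72 = 5/144
3j²(3 4 3; 0 0 0) = Δ·Π!·Σ² = 2/77  (sign -1)
sum: t=0:+1/96 t=1:−1/72 = -1/288
3j²(3 4 3; 2 -2 0) = Δ·Π!·Σ² = 1/462  (sign +1)
combine: 4πI² = 441·2/77·1/462 = 3/121
take √, sign -1: I = -0.04441841

-0.044418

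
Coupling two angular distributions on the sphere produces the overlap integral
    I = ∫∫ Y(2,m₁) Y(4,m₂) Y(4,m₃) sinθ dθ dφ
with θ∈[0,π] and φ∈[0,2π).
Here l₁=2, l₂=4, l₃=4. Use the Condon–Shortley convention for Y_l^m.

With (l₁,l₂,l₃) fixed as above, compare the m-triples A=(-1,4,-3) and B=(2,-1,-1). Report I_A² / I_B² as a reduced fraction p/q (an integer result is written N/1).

Shared (l₁,l₂,l₃)=(2,4,4): N and (l;000)² cancel in I_A²/I_B².
A: Δ = 2!·2!·6!/11! = 1/13860; Racah Σ t=2..2: t=2:+1/1440 = 1/1440; ⇒ 3j(2 4 4; -1 4 -3)² = 7/165, sgn -1
B: Δ = 2!·2!·6!/11! = 1/13860; Racah Σ t=0..0: t=0:+1/144 = 1/144; ⇒ 3j(2 4 4; 2 -1 -1)² = 10/231, sgn -1
I_A²/I_B² = (7/165)/(10/231) = 49/50

49/50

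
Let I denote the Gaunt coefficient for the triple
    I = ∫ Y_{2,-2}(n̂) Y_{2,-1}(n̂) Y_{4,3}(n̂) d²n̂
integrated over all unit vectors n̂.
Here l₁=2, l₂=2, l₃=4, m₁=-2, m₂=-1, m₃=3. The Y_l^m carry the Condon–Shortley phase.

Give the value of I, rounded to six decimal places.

-0.238414

Checks pass: Σm=0; 8 even; l₃=4∈[0,4].
(2·2+1)(2·2+1)(2·4+1) = 225
Δ: 0! 4! 4! / 9! → 1/630
sum: t=0:+1/16 = 1/16
3j²(2 2 4; 0 0 0) = Δ·Π!·Σ² = 2/35  (sign +1)
sum: t=0:+1/144 = 1/144
3j²(2 2 4; -2 -1 3) = Δ·Π!·Σ² = 1/18  (sign -1)
combine: 4πI² = 225·2/35·1/18 = 5/7
take √, sign -1: I = -0.23841361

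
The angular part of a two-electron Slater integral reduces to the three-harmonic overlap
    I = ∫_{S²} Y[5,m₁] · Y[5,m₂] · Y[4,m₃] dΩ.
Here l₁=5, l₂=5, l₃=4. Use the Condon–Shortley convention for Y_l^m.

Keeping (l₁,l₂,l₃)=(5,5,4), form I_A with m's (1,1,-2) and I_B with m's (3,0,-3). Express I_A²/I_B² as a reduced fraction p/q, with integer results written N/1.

10/9

l's match ⇒ only the (l;m) 3-j factors differ between A and B.
A: triangle coeff Δ(5,5,4) = 1/3153150; Σ_t [2,4]: t=2:+1/4608 t=3:−1/1296 t=4:+1/4608 = -7/20736; (3j)²=20/1287 [(5 5 4; 1 1 -2)], sign=-1
B: triangle coeff Δ(5,5,4) = 1/3153150; Σ_t [1,2]: t=1:−1/17280 t=2:+1/6912 = 1/11520; (3j)²=2/143 [(5 5 4; 3 0 -3)], sign=-1
I_A²/I_B² = (20/1287)/(2/143) = 10/9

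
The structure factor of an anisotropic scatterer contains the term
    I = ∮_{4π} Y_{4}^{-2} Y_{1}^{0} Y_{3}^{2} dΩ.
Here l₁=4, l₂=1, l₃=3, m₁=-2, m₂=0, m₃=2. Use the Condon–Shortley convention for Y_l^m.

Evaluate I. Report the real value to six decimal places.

0.213244

m-sum 0 ✓  L=8 even ✓  3≤3≤5 ✓
Π(2lᵢ+1) = 9×3×7 = 189
triangle coeff Δ(4,1,3) = 1/252
Σ_t [1,1]: t=1:−1/36 = -1/36
(3j)²=4/63 [(4 1 3; 0 0 0)], sign=+1
Σ_t [1,1]: t=1:−1/120 = -1/120
(3j)²=1/21 [(4 1 3; -2 0 2)], sign=+1
⇒ 4πI² = 4/7
I = (+1)√(4/7/(4π)) = 0.21324362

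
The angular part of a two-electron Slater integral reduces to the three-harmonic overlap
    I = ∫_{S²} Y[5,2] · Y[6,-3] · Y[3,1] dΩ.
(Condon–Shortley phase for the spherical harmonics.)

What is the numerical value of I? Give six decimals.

Checks pass: Σm=0; 14 even; l₃=3∈[1,11].
(2·5+1)(2·6+1)(2·3+1) = 1001
Δ: 8! 2! 4! / 15! → 1/675675
sum: t=3:−1/8640 t=4:+1/2304 t=5:−1/8640 = 7/34560
3j²(5 6 3; 0 0 0) = Δ·Π!·Σ² = 7/429  (sign -1)
sum: t=1:−1/40320 t=2:+1/8640 t=3:−1/34560 = 1/16128
3j²(5 6 3; 2 -3 1) = Δ·Π!·Σ² = 18/1001  (sign +1)
combine: 4πI² = 1001·7/429·18/1001 = 42/143
take √, sign -1: I = -0.15288036

-0.152880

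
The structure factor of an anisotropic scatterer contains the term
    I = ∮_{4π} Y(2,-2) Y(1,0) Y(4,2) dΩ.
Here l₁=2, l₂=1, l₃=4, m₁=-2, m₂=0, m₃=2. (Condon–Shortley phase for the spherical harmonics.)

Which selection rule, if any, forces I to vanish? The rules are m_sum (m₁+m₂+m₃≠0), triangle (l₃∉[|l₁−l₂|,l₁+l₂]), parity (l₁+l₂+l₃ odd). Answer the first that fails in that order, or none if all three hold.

triangle

azimuthal sum: -2 + 0 + 2 = 0  ✓
1 ≤ 4 ≤ 3 (triangle on l)  ✗
L = 2 + 1 + 4 = 7 (odd)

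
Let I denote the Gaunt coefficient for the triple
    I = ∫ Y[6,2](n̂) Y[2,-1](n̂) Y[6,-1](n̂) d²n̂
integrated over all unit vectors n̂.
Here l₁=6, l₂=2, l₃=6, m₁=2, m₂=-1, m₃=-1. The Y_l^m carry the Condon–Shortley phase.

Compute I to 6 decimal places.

0.088837

Rules hold: Σm=0, L=14 even, 4≤6≤8.
N = 13·5·13 = 845
Δ = 2!·10!·2!/15! = 1/90090
Racah Σ t=0..2: t=0:+1/69120 t=1:−1/14400 t=2:+1/69120 = -7/172800
⇒ 3j(6 2 6; 0 0 0)² = 14/715, sgn -1
Racah Σ t=0..1: t=0:+1/34560 t=1:−1/60480 = 1/80640
⇒ 3j(6 2 6; 2 -1 -1)² = 6/1001, sgn -1
4πI² = N·(3j₀)²·(3jₘ)² = 12/121
I = +1·√(0.0991736/4π) = 0.08883682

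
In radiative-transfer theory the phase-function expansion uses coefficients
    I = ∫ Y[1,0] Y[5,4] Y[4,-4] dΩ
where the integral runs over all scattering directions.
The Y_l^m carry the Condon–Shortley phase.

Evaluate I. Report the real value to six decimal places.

0.147319

Checks pass: Σm=0; 10 even; l₃=4∈[4,6].
(2·1+1)(2·5+1)(2·4+1) = 297
Δ: 2! 0! 8! / 11! → 1/495
sum: t=1:−1/576 = -1/576
3j²(1 5 4; 0 0 0) = Δ·Π!·Σ² = 5/99  (sign -1)
sum: t=1:−1/40320 = -1/40320
3j²(1 5 4; 0 4 -4) = Δ·Π!·Σ² = 1/55  (sign -1)
combine: 4πI² = 297·5/99·1/55 = 3/11
take √, sign +1: I = 0.14731920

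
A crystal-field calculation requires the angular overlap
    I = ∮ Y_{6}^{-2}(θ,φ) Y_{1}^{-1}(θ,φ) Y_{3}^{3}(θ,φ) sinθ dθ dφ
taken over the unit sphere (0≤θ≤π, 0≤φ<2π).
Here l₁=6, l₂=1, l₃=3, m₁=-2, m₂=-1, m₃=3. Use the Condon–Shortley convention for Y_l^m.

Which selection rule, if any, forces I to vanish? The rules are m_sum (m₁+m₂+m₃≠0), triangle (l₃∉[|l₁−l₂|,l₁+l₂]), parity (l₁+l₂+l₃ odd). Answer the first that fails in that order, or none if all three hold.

triangle

Σmᵢ = 0  ✓
l₃∈[|l₁−l₂|,l₁+l₂]=[5,7], have l₃=3  ✗
Σlᵢ = 10 ⇒ even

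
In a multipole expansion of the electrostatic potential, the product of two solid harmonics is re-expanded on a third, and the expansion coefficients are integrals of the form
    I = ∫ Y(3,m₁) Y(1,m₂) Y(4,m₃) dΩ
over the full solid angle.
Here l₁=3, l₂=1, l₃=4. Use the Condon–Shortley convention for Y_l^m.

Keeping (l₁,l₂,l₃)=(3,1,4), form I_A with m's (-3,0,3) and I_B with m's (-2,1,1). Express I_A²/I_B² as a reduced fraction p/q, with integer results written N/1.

Shared (l₁,l₂,l₃)=(3,1,4): N and (l;000)² cancel in I_A²/I_B².
A: Δ = 0!·6!·2!/9! = 1/252; Racah Σ t=0..0: t=0:+1/720 = 1/720; ⇒ 3j(3 1 4; -3 0 3)² = 1/36, sgn -1
B: Δ = 0!·6!·2!/9! = 1/252; Racah Σ t=0..0: t=0:+1/240 = 1/240; ⇒ 3j(3 1 4; -2 1 1)² = 1/84, sgn -1
I_A²/I_B² = (1/36)/(1/84) = 7/3

7/3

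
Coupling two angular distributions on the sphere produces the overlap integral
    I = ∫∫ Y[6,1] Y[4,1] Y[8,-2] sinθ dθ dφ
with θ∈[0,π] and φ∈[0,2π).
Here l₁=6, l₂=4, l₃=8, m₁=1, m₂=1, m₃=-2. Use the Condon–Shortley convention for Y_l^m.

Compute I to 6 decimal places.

0.132771

Rules hold: Σm=0, L=18 even, 2≤8≤10.
N = 13·9·17 = 1989
Δ = 2!·10!·6!/19! = 1/23279256
Racah Σ t=0..2: t=0:+1/1658880 t=1:−1/518400 t=2:+1/1658880 = -1/1382400
⇒ 3j(6 4 8; 0 0 0)² = 504/46189, sgn -1
Racah Σ t=0..2: t=0:+1/3456000 t=1:−1/829440 t=2:+1/2177280 = -199/435456000
⇒ 3j(6 4 8; 1 1 -2)² = 39601/3879876, sgn -1
4πI² = N·(3j₀)²·(3jₘ)² = 2138454/9653501
I = +1·√(0.221521/4π) = 0.13277081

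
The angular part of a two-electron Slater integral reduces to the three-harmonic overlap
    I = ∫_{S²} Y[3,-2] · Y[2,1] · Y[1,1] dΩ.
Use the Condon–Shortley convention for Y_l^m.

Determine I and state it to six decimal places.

0.261169

m-sum 0 ✓  L=6 even ✓  1≤1≤5 ✓
Π(2lᵢ+1) = 7×5×3 = 105
triangle coeff Δ(3,2,1) = 1/105
Σ_t [2,2]: t=2:+1/4 = 1/4
(3j)²=3/35 [(3 2 1; 0 0 0)], sign=-1
Σ_t [3,3]: t=3:−1/12 = -1/12
(3j)²=2/21 [(3 2 1; -2 1 1)], sign=-1
⇒ 4πI² = 6/7
I = (+1)√(6/7/(4π)) = 0.26116903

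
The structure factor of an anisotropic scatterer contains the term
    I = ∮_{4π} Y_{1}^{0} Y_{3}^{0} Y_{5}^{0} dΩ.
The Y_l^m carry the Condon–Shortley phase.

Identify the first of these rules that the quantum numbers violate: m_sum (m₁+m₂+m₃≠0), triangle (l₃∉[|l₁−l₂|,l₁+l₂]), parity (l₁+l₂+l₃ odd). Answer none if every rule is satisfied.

azimuthal sum: 0 + 0 + 0 = 0  ✓
2 ≤ 5 ≤ 4 (triangle on l)  ✗
L = 1 + 3 + 5 = 9 (odd)

triangle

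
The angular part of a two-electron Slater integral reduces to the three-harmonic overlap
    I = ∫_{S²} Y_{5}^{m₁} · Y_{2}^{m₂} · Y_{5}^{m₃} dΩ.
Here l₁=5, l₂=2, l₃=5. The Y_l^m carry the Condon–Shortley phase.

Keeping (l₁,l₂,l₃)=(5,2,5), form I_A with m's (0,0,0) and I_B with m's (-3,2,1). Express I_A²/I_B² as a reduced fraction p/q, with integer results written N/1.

Same 5,2,5: normalisation and zero-m 3j drop out of the ratio.
A: Δ: 2! 8! 2! / 13! → 1/38610; sum: t=0:+1/2880 t=1:−1/576 t=2:+1/2880 = -1/960; 3j²(5 2 5; 0 0 0) = Δ·Π!·Σ² = 10/429  (sign +1)
B: Δ: 2! 8! 2! / 13! → 1/38610; sum: t=2:+1/5760 = 1/5760; 3j²(5 2 5; -3 2 1) = Δ·Π!·Σ² = 56/2145  (sign +1)
I_A²/I_B² = (10/429)/(56/2145) = 25/28

25/28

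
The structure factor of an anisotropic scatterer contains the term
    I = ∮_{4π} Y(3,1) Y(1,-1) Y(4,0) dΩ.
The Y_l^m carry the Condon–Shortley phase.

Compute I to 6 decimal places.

m-sum 0 ✓  L=8 even ✓  2≤4≤4 ✓
Π(2lᵢ+1) = 7×3×9 = 189
triangle coeff Δ(3,1,4) = 1/252
Σ_t [0,0]: t=0:+1/36 = 1/36
(3j)²=4/63 [(3 1 4; 0 0 0)], sign=+1
Σ_t [0,0]: t=0:+1/96 = 1/96
(3j)²=1/42 [(3 1 4; 1 -1 0)], sign=+1
⇒ 4πI² = 2/7
I = (+1)√(2/7/(4π)) = 0.15078601

0.150786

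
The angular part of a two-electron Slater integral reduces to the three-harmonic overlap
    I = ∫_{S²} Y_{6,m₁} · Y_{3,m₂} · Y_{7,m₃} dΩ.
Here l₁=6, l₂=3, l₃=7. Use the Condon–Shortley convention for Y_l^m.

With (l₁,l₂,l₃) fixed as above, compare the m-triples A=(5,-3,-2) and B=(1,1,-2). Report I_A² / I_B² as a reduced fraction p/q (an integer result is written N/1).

Same 6,3,7: normalisation and zero-m 3j drop out of the ratio.
A: Δ: 2! 10! 4! / 17! → 1/2042040; sum: t=0:+1/17418240 = 1/17418240; 3j²(6 3 7; 5 -3 -2) = Δ·Π!·Σ² = 25/12376  (sign -1)
B: Δ: 2! 10! 4! / 17! → 1/2042040; sum: t=0:+1/691200 t=1:−1/103680 t=2:+1/241920 = -59/14515200; 3j²(6 3 7; 1 1 -2) = Δ·Π!·Σ² = 3481/340340  (sign +1)
I_A²/I_B² = (25/12376)/(3481/340340) = 1375/6962

1375/6962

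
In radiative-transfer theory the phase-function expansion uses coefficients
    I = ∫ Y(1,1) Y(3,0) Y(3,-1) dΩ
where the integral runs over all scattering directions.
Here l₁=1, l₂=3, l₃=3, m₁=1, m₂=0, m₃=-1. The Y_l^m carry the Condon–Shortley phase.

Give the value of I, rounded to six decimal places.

0.000000

L=7 odd ⇒ parity kills the (l;000) factor ⇒ I = 0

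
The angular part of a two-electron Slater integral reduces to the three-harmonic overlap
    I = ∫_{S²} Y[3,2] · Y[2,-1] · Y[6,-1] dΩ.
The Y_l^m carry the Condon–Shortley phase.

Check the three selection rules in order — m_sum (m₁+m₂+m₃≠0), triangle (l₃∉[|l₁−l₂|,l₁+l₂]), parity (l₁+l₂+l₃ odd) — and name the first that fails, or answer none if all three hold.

triangle

azimuthal sum: 2 − 1 − 1 = 0  ✓
1 ≤ 6 ≤ 5 (triangle on l)  ✗
L = 3 + 2 + 6 = 11 (odd)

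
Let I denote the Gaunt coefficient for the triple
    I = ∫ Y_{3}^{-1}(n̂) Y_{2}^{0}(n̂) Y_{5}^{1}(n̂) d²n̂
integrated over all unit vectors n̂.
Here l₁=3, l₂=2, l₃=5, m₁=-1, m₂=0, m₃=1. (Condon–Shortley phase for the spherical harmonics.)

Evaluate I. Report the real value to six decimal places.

Rules hold: Σm=0, L=10 even, 1≤5≤5.
N = 7·5·11 = 385
Δ = 0!·6!·4!/11! = 1/2310
Racah Σ t=0..0: t=0:+1/144 = 1/144
⇒ 3j(3 2 5; 0 0 0)² = 10/231, sgn -1
Racah Σ t=0..0: t=0:+1/192 = 1/192
⇒ 3j(3 2 5; -1 0 1)² = 3/77, sgn +1
4πI² = N·(3j₀)²·(3jₘ)² = 50/77
I = -1·√(0.649351/4π) = -0.22731846

-0.227318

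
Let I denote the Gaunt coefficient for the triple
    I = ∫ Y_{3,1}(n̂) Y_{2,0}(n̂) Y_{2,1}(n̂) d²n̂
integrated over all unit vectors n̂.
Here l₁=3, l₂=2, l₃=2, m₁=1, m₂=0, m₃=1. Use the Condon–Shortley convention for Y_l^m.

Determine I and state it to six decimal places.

Σmᵢ = 2 ≠ 0, so the φ-integral vanishes; I = 0

0.000000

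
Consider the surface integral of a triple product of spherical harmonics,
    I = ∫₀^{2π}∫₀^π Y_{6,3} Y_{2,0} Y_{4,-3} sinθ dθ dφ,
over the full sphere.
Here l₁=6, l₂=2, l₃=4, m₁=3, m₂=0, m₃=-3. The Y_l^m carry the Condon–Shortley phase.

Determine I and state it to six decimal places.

-0.165283

Checks pass: Σm=0; 12 even; l₃=4∈[4,8].
(2·6+1)(2·2+1)(2·4+1) = 585
Δ: 4! 8! 0! / 13! → 1/6435
sum: t=2:+1/2304 = 1/2304
3j²(6 2 4; 0 0 0) = Δ·Π!·Σ² = 5/143  (sign +1)
sum: t=2:+1/20160 = 1/20160
3j²(6 2 4; 3 0 -3) = Δ·Π!·Σ² = 12/715  (sign -1)
combine: 4πI² = 585·5/143·12/715 = 540/1573
take √, sign -1: I = -0.16528277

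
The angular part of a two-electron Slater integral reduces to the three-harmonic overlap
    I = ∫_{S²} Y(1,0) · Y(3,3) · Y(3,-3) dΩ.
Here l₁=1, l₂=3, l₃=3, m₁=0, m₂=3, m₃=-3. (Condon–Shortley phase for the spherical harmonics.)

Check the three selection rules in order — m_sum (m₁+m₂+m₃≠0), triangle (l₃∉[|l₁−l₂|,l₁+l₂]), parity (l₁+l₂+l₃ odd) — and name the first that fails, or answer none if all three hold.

parity

azimuthal sum: 0 + 3 − 3 = 0  ✓
2 ≤ 3 ≤ 4 (triangle on l)  ✓
L = 1 + 3 + 3 = 7 (odd)  ✗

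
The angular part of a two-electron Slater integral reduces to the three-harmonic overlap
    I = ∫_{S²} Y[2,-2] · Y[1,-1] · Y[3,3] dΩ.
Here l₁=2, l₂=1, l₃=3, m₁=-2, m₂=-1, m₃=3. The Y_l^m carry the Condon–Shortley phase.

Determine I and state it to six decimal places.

-0.319865

Rules hold: Σm=0, L=6 even, 1≤3≤3.
N = 5·3·7 = 105
Δ = 0!·4!·2!/7! = 1/105
Racah Σ t=0..0: t=0:+1/4 = 1/4
⇒ 3j(2 1 3; 0 0 0)² = 3/35, sgn -1
Racah Σ t=0..0: t=0:+1/48 = 1/48
⇒ 3j(2 1 3; -2 -1 3)² = 1/7, sgn +1
4πI² = N·(3j₀)²·(3jₘ)² = 9/7
I = -1·√(1.28571/4π) = -0.31986543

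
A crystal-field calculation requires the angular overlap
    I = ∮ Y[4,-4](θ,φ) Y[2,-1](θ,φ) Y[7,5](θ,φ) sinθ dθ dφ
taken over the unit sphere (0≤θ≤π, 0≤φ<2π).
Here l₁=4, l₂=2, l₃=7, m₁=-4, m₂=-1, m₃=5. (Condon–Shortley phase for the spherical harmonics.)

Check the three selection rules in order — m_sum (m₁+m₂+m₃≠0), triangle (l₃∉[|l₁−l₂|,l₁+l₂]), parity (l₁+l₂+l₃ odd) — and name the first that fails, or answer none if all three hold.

triangle

azimuthal sum: -4 − 1 + 5 = 0  ✓
2 ≤ 7 ≤ 6 (triangle on l)  ✗
L = 4 + 2 + 7 = 13 (odd)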